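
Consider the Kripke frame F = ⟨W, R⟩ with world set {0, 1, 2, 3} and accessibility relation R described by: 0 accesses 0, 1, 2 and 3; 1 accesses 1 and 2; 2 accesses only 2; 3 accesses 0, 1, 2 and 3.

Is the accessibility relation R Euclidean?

No

Euclidean: no — 0 R 1 and 0 R 3, but not 1 R 3.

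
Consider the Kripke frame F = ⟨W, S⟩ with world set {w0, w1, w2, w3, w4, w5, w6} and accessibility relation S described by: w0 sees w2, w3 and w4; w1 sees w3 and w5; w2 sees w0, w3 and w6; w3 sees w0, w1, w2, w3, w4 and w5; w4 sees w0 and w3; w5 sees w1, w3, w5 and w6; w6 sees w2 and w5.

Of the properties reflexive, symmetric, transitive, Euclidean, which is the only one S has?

Reflexive: no — w0 is not related to itself.
Symmetric: yes — every pair in S has its reverse in S.
Transitive: no — w0 S w2 and w2 S w6, but not w0 S w6.
Euclidean: no — w0 S w2 and w0 S w4, but not w2 S w4.
Only symmetric holds.

symmetric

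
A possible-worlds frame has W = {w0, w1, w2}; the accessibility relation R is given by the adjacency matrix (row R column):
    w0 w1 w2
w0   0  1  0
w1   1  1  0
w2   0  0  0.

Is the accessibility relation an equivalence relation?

No

Reflexive: no — w0 is not related to itself.
Symmetric: yes — every pair in R has its reverse in R.
Transitive: no — w0 R w1 and w1 R w0, but not w0 R w0.
So R is not an equivalence relation.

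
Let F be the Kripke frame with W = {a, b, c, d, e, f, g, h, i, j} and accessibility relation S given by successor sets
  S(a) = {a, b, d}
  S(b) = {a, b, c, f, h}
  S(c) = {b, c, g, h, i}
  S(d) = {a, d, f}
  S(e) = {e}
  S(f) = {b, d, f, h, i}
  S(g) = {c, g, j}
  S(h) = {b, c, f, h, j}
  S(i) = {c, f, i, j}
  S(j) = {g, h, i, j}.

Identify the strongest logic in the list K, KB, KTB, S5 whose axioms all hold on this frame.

KTB

Symmetric (axiom B): yes — every pair in S has its reverse in S.
Reflexive (axiom T): yes — every world is S-related to itself.
Euclidean (axiom 5): no — a S b and a S d, but not b S d.
So F validates K, KB, KTB; S5 would additionally require S to be Euclidean. The strongest is KTB.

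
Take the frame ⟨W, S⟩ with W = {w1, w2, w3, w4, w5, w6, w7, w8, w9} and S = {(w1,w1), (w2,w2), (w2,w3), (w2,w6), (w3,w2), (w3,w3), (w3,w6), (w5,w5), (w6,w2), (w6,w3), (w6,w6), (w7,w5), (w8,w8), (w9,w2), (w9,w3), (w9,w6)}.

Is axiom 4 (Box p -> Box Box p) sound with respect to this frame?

The schema 4 characterises exactly the transitive frames.
Transitive: yes — every two-step S-path is closed by a direct edge.

Yes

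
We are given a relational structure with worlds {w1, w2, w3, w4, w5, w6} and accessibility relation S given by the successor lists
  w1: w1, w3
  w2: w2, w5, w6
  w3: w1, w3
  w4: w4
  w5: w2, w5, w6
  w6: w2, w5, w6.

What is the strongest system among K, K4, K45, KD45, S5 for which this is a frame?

S5

Transitive (axiom 4): yes — every two-step S-path is closed by a direct edge.
Euclidean (axiom 5): yes — any two successors of a common world are S-related.
Serial (axiom D): yes — every world has a successor (e.g. w1 S w1).
Reflexive (axiom T): yes — every world is S-related to itself.
So F validates K, K4, K45, KD45, S5. The strongest is S5.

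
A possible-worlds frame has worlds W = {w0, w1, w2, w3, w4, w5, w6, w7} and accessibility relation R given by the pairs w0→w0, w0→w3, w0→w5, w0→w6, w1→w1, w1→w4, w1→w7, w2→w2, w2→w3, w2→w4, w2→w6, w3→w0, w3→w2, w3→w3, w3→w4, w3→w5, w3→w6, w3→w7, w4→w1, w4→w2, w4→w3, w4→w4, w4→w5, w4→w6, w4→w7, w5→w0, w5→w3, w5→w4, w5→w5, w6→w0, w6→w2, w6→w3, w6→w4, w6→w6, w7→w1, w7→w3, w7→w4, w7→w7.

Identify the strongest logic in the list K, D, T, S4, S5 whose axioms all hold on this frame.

T

Serial (axiom D): yes — every world has a successor (e.g. w0 R w0).
Reflexive (axiom T): yes — every world is R-related to itself.
Transitive (axiom 4): no — w0 R w3 and w3 R w2, but not w0 R w2.
Euclidean (axiom 5): no — w0 R w5 and w0 R w6, but not w5 R w6.
So F validates K, D, T; S4 would additionally require R to be transitive. The strongest is T.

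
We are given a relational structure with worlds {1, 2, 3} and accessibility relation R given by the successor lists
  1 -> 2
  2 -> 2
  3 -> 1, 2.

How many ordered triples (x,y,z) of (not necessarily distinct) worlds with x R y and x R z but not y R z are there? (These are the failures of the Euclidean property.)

2

Enumerating: (3,1,1), (3,2,1).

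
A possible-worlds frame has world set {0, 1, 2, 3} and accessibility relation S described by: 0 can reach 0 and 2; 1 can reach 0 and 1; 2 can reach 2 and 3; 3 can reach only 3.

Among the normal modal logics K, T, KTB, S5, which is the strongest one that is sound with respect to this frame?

T

Reflexive (axiom T): yes — every world is S-related to itself.
Symmetric (axiom B): no — 0 S 2 but not 2 S 0.
Euclidean (axiom 5): no — 0 S 2 and 0 S 0, but not 2 S 0.
So F validates K, T; KTB would additionally require S to be symmetric. The strongest is T.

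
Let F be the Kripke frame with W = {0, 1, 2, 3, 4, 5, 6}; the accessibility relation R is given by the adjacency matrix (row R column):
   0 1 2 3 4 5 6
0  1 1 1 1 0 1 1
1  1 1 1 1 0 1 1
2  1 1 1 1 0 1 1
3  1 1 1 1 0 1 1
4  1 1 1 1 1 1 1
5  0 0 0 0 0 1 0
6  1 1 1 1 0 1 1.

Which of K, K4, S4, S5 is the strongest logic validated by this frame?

S4

Transitive (axiom 4): yes — every two-step R-path is closed by a direct edge.
Reflexive (axiom T): yes — every world is R-related to itself.
Euclidean (axiom 5): no — 0 R 5 and 0 R 1, but not 5 R 1.
So F validates K, K4, S4; S5 would additionally require R to be Euclidean. The strongest is S4.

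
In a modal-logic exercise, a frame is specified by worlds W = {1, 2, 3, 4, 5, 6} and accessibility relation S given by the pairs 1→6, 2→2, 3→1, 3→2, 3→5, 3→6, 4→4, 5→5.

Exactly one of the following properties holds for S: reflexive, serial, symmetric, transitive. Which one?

Reflexive: no — 1 is not related to itself.
Serial: no — 6 has no S-successor.
Symmetric: no — 1 S 6 but not 6 S 1.
Transitive: yes — every two-step S-path is closed by a direct edge.
Only transitive holds.

transitive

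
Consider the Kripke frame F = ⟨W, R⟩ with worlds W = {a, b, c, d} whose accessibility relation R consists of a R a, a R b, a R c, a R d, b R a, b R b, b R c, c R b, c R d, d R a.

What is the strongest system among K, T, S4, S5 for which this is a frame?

K

Reflexive (axiom T): no — c is not related to itself.
Transitive (axiom 4): no — b R a and a R d, but not b R d.
Euclidean (axiom 5): no — a R b and a R d, but not b R d.
So F validates K; T would additionally require R to be reflexive. The strongest is K.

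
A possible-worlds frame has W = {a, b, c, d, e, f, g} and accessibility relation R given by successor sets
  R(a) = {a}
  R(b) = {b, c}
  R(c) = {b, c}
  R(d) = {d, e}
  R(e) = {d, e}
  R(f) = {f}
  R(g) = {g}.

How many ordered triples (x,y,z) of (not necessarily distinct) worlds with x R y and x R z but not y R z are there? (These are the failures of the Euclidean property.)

R is Euclidean; there are no such tuples.

0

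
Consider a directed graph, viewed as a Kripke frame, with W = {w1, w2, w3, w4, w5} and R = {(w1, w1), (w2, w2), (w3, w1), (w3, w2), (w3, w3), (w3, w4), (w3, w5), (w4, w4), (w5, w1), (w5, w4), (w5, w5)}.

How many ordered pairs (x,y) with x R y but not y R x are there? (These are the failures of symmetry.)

6

Enumerating: (w3,w1), (w3,w2), (w3,w4), (w3,w5), (w5,w1), (w5,w4).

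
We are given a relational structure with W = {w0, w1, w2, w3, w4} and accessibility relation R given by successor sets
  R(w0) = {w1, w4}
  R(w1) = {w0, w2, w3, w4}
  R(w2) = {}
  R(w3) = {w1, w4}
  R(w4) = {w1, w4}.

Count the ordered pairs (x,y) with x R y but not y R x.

3

Enumerating: (w0,w4), (w1,w2), (w3,w4).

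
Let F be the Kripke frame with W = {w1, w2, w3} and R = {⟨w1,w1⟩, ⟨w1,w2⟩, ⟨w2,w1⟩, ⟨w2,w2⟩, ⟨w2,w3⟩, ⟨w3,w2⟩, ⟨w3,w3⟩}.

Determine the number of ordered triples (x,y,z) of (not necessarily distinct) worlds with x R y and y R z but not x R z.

2

Enumerating: (w1,w2,w3), (w3,w2,w1).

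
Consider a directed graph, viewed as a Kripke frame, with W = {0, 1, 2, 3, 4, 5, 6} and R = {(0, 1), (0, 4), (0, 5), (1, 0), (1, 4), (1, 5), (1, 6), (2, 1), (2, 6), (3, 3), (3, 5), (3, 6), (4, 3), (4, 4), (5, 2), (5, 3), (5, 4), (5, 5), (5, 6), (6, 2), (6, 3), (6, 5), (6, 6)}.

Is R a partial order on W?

Reflexive: no — 0 is not related to itself.
Transitive: no — 0 R 1 and 1 R 6, but not 0 R 6.
Antisymmetric: no — 0 R 1 and 1 R 0 with 0 ≠ 1.
So R is not a partial order.

No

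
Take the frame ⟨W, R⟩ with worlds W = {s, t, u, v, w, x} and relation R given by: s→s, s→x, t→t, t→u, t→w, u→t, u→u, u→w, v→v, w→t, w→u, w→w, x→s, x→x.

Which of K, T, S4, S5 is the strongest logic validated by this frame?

Reflexive (axiom T): yes — every world is R-related to itself.
Transitive (axiom 4): yes — every two-step R-path is closed by a direct edge.
Euclidean (axiom 5): yes — any two successors of a common world are R-related.
So F validates K, T, S4, S5. The strongest is S5.

S5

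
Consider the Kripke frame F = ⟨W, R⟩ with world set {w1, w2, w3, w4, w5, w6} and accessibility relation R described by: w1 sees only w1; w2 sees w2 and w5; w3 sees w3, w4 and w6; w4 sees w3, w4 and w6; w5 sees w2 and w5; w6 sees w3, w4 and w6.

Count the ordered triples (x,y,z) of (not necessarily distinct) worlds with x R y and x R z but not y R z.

0

R is Euclidean; there are no such tuples.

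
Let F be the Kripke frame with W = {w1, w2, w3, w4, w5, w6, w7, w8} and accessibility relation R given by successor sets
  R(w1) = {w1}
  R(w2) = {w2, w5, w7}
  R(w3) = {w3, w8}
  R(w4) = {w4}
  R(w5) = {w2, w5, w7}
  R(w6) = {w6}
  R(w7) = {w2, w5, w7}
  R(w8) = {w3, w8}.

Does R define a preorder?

Yes

Reflexive: yes — every world is R-related to itself.
Transitive: yes — every two-step R-path is closed by a direct edge.
So R is a preorder.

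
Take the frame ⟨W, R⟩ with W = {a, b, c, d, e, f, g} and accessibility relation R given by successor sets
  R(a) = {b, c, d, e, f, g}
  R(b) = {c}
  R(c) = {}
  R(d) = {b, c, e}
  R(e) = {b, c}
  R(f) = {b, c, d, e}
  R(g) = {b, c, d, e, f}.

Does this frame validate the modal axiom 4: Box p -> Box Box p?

By correspondence theory, 4 is valid on a frame iff R is transitive.
Transitive: yes — every two-step R-path is closed by a direct edge.

Yes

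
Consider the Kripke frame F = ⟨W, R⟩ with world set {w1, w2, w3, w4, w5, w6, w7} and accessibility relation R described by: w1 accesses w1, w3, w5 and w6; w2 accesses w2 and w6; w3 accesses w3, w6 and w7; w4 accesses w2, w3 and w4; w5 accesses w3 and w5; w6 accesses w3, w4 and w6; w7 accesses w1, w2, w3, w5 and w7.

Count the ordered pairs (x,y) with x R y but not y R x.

Enumerating: (w1,w3), (w1,w5), (w1,w6), (w2,w6), (w4,w2), (w4,w3), (w5,w3), (w6,w4), (w7,w1), (w7,w2), (w7,w5).

11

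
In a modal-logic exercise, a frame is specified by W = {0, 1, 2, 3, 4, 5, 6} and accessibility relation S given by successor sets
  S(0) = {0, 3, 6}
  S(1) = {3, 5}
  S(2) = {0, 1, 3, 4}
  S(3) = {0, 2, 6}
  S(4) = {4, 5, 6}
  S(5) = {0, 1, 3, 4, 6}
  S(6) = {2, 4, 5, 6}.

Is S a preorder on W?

Reflexive: no — 1 is not related to itself.
Transitive: no — 0 S 3 and 3 S 2, but not 0 S 2.
So S is not a preorder.

No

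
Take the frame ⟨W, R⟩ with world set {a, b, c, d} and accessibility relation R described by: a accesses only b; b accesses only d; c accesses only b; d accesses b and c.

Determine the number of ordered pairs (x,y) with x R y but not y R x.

Enumerating: (a,b), (c,b), (d,c).

3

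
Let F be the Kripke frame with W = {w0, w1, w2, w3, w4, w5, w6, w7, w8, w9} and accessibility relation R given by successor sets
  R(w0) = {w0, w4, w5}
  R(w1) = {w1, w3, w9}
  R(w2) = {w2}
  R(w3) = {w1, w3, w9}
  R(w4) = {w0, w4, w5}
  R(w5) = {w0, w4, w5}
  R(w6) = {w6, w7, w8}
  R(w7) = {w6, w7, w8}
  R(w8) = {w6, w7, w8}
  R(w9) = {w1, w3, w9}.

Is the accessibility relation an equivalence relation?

Yes

Reflexive: yes — every world is R-related to itself.
Symmetric: yes — every pair in R has its reverse in R.
Transitive: yes — every two-step R-path is closed by a direct edge.
So R is an equivalence relation.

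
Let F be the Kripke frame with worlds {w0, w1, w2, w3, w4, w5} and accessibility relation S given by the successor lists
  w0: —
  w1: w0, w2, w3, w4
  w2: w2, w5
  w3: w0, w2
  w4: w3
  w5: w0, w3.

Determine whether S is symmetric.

No

Symmetric: no — w1 S w0 but not w0 S w1.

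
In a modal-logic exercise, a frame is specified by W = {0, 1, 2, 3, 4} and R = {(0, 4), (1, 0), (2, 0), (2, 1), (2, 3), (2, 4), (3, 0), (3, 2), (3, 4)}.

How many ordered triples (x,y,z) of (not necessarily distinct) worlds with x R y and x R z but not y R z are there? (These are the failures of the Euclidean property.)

20

Enumerating: (0,4,4), (1,0,0), (2,0,0), (2,0,1), (2,0,3), (2,1,1), (2,1,3), (2,1,4), (2,3,1), (2,3,3), (2,4,0), (2,4,1), … and 8 more.
Total: 20.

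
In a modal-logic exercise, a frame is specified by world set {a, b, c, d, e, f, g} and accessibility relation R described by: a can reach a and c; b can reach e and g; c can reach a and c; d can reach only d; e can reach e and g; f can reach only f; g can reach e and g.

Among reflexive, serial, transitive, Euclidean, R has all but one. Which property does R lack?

Reflexive: no — b is not related to itself.
Serial: yes — every world has a successor (e.g. a R a).
Transitive: yes — every two-step R-path is closed by a direct edge.
Euclidean: yes — any two successors of a common world are R-related.
Only reflexive fails.

reflexive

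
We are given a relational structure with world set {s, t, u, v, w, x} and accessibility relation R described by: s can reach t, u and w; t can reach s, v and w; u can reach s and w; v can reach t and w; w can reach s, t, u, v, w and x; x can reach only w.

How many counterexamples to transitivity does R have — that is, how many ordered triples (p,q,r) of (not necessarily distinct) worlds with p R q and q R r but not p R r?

Enumerating: (s,t,s), (s,t,v), (s,u,s), (s,w,s), (s,w,v), (s,w,x), (t,s,t), (t,s,u), (t,v,t), (t,w,t), (t,w,u), (t,w,x), … and 17 more.
Total: 29.

29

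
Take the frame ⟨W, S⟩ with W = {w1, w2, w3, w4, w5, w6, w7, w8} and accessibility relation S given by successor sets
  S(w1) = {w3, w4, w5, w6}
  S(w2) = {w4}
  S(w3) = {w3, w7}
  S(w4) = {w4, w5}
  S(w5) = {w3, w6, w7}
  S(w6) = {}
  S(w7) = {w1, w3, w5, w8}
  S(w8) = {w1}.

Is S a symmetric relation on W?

No

Symmetric: no — w1 S w3 but not w3 S w1.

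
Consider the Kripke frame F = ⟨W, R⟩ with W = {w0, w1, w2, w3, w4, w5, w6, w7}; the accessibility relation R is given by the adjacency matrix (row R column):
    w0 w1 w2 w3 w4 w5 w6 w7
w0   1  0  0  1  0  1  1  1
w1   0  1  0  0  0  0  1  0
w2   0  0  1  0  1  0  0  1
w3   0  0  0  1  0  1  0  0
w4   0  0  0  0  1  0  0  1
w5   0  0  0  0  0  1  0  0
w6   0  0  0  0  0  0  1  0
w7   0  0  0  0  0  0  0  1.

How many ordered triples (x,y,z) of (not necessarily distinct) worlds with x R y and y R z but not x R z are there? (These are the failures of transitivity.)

R is transitive; there are no such tuples.

0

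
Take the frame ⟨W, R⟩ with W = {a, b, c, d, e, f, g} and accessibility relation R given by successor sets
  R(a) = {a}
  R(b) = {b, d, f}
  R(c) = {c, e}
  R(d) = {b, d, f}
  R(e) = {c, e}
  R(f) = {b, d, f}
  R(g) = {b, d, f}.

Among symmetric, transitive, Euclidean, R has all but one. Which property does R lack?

Symmetric: no — g R b but not b R g.
Transitive: yes — every two-step R-path is closed by a direct edge.
Euclidean: yes — any two successors of a common world are R-related.
Only symmetric fails.

symmetric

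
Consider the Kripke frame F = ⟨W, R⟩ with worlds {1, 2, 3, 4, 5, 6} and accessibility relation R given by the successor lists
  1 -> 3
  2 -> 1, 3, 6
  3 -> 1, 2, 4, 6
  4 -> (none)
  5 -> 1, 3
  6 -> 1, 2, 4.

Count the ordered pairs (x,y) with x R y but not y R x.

Enumerating: (2,1), (3,4), (3,6), (5,1), (5,3), (6,1), (6,4).

7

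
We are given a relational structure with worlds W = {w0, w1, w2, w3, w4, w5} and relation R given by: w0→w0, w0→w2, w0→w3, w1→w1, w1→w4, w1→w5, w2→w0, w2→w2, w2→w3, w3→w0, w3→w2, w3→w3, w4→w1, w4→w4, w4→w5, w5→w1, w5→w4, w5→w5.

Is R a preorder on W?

Yes

Reflexive: yes — every world is R-related to itself.
Transitive: yes — every two-step R-path is closed by a direct edge.
So R is a preorder.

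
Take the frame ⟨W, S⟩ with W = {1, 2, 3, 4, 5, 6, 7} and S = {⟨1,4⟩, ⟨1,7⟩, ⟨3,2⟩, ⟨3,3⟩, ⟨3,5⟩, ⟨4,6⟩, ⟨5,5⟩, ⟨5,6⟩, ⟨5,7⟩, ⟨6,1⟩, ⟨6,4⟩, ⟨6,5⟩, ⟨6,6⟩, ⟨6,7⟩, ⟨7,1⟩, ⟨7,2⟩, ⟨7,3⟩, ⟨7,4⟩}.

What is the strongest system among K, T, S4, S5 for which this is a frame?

Reflexive (axiom T): no — 1 is not related to itself.
Transitive (axiom 4): no — 1 S 4 and 4 S 6, but not 1 S 6.
Euclidean (axiom 5): no — 1 S 4 and 1 S 7, but not 4 S 7.
So F validates K; T would additionally require S to be reflexive. The strongest is K.

K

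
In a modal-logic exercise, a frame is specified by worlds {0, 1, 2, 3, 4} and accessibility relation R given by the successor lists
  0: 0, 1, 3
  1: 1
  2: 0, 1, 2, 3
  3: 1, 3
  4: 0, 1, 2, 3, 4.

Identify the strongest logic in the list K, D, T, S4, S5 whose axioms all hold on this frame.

S4

Serial (axiom D): yes — every world has a successor (e.g. 0 R 0).
Reflexive (axiom T): yes — every world is R-related to itself.
Transitive (axiom 4): yes — every two-step R-path is closed by a direct edge.
Euclidean (axiom 5): no — 0 R 1 and 0 R 3, but not 1 R 3.
So F validates K, D, T, S4; S5 would additionally require R to be Euclidean. The strongest is S4.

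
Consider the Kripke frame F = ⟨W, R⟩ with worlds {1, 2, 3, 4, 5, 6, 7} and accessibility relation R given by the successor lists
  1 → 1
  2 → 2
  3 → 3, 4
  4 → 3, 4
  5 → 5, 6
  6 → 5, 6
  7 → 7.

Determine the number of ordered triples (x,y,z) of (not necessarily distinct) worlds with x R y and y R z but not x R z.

R is transitive; there are no such tuples.

0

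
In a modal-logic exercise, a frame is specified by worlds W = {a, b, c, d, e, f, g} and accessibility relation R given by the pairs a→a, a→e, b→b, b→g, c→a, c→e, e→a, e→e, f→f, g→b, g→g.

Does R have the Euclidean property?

Euclidean: yes — any two successors of a common world are R-related.

Yes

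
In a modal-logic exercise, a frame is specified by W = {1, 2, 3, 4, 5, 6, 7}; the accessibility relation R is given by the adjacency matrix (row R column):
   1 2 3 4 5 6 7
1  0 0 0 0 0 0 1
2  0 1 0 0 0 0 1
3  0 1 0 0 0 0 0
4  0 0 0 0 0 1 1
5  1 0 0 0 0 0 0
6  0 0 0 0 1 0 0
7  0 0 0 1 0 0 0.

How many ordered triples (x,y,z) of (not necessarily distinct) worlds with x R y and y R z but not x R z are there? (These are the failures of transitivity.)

Enumerating: (1,7,4), (2,7,4), (3,2,7), (4,6,5), (4,7,4), (5,1,7), (6,5,1), (7,4,6), (7,4,7).

9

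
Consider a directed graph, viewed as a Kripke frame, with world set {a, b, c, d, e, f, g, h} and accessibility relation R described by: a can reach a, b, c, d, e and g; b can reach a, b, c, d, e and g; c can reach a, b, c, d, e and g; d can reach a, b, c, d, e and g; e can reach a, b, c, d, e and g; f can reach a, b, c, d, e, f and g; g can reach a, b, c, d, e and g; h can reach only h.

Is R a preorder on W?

Reflexive: yes — every world is R-related to itself.
Transitive: yes — every two-step R-path is closed by a direct edge.
So R is a preorder.

Yes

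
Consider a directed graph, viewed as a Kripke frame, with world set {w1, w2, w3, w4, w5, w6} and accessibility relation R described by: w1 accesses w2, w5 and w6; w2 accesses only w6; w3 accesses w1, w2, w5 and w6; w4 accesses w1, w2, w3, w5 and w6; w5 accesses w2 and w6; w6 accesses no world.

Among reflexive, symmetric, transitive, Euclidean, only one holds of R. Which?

transitive

Reflexive: no — w1 is not related to itself.
Symmetric: no — w1 R w2 but not w2 R w1.
Transitive: yes — every two-step R-path is closed by a direct edge.
Euclidean: no — w1 R w2 and w1 R w5, but not w2 R w5.
Only transitive holds.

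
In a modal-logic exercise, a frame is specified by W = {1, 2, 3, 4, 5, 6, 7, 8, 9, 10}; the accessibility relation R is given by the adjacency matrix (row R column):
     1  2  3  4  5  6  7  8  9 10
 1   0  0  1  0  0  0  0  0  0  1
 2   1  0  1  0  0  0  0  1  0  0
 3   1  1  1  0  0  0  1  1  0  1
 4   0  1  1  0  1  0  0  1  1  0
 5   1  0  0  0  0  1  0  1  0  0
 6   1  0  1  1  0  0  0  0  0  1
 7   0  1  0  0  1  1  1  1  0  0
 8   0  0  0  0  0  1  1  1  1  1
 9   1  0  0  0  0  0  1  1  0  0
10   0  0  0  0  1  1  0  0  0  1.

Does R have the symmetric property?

No

Symmetric: no — 1 R 10 but not 10 R 1.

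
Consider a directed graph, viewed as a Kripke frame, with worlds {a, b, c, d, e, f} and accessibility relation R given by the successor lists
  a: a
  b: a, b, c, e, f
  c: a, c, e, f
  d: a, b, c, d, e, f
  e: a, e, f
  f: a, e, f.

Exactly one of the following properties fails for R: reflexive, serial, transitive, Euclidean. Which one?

Reflexive: yes — every world is R-related to itself.
Serial: yes — every world has a successor (e.g. a R a).
Transitive: yes — every two-step R-path is closed by a direct edge.
Euclidean: no — b R a and b R c, but not a R c.
Only Euclidean fails.

Euclidean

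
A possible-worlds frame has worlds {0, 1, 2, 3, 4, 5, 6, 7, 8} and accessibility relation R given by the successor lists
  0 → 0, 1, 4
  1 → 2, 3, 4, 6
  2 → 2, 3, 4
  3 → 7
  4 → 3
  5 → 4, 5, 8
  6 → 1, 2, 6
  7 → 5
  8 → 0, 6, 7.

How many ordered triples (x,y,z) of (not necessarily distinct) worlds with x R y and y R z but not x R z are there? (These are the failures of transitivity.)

24

Enumerating: (0,1,2), (0,1,3), (0,1,6), (0,4,3), (1,3,7), (1,6,1), (2,3,7), (3,7,5), (4,3,7), (5,4,3), (5,8,0), (5,8,6), … and 12 more.
Total: 24.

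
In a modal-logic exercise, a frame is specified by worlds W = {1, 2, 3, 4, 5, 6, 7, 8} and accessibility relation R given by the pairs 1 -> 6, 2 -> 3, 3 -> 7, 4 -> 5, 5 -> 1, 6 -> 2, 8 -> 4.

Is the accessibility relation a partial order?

Reflexive: no — 1 is not related to itself.
Transitive: no — 1 R 6 and 6 R 2, but not 1 R 2.
Antisymmetric: yes — no distinct pair is related both ways.
So R is not a partial order.

No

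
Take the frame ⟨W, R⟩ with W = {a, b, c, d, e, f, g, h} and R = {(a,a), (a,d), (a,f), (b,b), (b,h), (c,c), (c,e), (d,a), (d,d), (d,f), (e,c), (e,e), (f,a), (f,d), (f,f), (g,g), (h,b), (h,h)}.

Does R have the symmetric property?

Symmetric: yes — every pair in R has its reverse in R.

Yes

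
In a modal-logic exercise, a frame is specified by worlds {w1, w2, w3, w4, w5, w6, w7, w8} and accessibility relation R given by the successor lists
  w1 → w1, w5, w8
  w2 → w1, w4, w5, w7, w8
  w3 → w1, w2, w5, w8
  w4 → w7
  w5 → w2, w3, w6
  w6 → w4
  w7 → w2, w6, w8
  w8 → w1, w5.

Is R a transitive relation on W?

No

Transitive: no — w1 R w5 and w5 R w2, but not w1 R w2.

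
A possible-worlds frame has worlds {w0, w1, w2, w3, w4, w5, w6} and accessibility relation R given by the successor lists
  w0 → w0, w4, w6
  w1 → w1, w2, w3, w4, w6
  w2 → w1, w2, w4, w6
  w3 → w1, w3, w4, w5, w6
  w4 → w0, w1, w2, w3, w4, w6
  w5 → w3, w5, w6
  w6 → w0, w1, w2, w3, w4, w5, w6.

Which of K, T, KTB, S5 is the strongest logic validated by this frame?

Reflexive (axiom T): yes — every world is R-related to itself.
Symmetric (axiom B): yes — every pair in R has its reverse in R.
Euclidean (axiom 5): no — w1 R w2 and w1 R w3, but not w2 R w3.
So F validates K, T, KTB; S5 would additionally require R to be Euclidean. The strongest is KTB.

KTB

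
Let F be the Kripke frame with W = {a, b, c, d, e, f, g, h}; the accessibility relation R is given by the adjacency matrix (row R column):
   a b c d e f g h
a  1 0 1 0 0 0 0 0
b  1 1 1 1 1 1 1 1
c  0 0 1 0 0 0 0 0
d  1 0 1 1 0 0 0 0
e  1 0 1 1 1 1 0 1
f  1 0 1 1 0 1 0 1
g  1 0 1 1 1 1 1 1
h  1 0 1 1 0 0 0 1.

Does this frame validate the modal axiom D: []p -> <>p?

Yes

Axiom D corresponds to the accessibility relation being serial.
Serial: yes — every world has a successor (e.g. a R a).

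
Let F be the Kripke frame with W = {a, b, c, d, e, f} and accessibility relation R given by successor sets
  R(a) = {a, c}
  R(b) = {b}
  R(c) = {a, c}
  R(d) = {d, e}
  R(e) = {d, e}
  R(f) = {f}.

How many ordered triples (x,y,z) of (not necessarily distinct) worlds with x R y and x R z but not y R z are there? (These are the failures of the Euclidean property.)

R is Euclidean; there are no such tuples.

0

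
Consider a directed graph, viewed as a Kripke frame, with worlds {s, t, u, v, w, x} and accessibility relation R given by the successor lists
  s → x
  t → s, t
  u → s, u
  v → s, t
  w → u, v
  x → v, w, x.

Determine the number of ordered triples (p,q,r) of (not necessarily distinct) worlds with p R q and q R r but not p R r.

11

Enumerating: (s,x,v), (s,x,w), (t,s,x), (u,s,x), (v,s,x), (w,u,s), (w,v,s), (w,v,t), (x,v,s), (x,v,t), (x,w,u).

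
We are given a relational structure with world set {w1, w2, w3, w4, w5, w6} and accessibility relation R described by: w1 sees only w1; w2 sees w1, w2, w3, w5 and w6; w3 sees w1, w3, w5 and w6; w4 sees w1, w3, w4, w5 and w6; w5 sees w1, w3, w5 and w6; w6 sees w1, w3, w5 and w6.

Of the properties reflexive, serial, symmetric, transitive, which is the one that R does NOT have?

Reflexive: yes — every world is R-related to itself.
Serial: yes — every world has a successor (e.g. w1 R w1).
Symmetric: no — w2 R w1 but not w1 R w2.
Transitive: yes — every two-step R-path is closed by a direct edge.
Only symmetric fails.

symmetric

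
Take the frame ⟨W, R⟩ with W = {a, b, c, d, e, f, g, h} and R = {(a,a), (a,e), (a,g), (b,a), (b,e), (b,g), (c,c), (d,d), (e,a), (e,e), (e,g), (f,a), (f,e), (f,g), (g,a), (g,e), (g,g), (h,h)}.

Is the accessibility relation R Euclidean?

Yes

Euclidean: yes — any two successors of a common world are R-related.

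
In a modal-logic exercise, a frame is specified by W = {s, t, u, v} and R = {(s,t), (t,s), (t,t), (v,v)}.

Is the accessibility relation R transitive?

No

Transitive: no — s R t and t R s, but not s R s.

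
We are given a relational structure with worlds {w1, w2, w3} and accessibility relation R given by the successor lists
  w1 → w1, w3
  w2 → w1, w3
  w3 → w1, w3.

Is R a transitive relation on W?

Yes

Transitive: yes — every two-step R-path is closed by a direct edge.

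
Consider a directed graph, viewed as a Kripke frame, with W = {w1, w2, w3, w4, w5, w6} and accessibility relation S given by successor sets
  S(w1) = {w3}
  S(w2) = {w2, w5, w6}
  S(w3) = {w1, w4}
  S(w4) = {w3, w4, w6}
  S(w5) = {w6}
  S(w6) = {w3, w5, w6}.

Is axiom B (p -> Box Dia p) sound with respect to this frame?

Axiom B corresponds to the accessibility relation being symmetric.
Symmetric: no — w2 S w5 but not w5 S w2.

No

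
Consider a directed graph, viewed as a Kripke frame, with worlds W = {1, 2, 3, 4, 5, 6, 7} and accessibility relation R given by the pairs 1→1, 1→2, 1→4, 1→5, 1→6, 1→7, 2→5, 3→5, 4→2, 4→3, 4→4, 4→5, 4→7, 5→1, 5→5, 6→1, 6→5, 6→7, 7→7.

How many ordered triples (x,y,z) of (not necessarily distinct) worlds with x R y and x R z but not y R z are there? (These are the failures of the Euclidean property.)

38

Enumerating: (1,2,1), (1,2,2), (1,2,4), (1,2,6), (1,2,7), (1,4,1), (1,4,6), (1,5,2), (1,5,4), (1,5,6), (1,5,7), (1,6,2), … and 26 more.
Total: 38.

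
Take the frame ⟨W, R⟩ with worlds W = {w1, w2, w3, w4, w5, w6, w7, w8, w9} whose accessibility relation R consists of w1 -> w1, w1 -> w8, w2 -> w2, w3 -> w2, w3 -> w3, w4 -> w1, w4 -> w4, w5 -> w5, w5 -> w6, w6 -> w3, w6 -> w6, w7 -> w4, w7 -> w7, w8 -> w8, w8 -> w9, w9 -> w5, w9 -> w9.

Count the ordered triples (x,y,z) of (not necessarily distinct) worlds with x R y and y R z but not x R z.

7

Enumerating: (w1,w8,w9), (w4,w1,w8), (w5,w6,w3), (w6,w3,w2), (w7,w4,w1), (w8,w9,w5), (w9,w5,w6).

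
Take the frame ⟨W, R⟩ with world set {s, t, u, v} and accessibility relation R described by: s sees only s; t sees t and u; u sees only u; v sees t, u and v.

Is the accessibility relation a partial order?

Yes

Reflexive: yes — every world is R-related to itself.
Transitive: yes — every two-step R-path is closed by a direct edge.
Antisymmetric: yes — no distinct pair is related both ways.
So R is a partial order.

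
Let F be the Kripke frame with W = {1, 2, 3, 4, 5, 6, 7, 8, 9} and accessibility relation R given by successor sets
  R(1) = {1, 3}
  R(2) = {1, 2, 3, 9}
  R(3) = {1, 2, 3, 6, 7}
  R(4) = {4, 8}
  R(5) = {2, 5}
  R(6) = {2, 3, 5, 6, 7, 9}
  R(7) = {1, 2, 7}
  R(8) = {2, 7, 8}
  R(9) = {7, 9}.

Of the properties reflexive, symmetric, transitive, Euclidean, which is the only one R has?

reflexive

Reflexive: yes — every world is R-related to itself.
Symmetric: no — 2 R 1 but not 1 R 2.
Transitive: no — 1 R 3 and 3 R 2, but not 1 R 2.
Euclidean: no — 2 R 1 and 2 R 9, but not 1 R 9.
Only reflexive holds.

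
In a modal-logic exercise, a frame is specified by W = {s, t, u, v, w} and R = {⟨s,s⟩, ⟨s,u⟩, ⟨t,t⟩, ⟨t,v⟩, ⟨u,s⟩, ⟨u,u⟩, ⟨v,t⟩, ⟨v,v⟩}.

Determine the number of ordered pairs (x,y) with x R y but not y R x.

0

R is symmetric; there are no such tuples.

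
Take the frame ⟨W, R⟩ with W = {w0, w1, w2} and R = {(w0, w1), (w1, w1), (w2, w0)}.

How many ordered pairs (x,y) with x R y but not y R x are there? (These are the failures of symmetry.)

2

Enumerating: (w0,w1), (w2,w0).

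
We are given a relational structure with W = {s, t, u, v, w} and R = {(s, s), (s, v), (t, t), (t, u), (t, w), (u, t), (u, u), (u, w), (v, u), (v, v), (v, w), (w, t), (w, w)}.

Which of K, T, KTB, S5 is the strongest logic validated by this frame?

Reflexive (axiom T): yes — every world is R-related to itself.
Symmetric (axiom B): no — s R v but not v R s.
Euclidean (axiom 5): no — t R w and t R u, but not w R u.
So F validates K, T; KTB would additionally require R to be symmetric. The strongest is T.

T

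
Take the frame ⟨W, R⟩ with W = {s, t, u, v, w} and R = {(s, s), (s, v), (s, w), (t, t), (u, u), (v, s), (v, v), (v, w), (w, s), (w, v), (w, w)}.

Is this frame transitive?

Transitive: yes — every two-step R-path is closed by a direct edge.

Yes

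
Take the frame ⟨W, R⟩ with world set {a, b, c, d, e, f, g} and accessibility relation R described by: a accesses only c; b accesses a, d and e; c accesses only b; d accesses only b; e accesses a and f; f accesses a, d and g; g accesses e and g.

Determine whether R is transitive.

Transitive: no — a R c and c R b, but not a R b.

No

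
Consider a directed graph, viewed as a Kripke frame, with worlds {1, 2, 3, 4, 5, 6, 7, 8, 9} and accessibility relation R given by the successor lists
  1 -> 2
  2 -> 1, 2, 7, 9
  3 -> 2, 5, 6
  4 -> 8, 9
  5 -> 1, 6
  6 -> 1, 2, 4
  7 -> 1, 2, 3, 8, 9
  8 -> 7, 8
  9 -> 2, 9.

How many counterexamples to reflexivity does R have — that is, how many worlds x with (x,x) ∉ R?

6

Enumerating: 1, 3, 4, 5, 6, 7.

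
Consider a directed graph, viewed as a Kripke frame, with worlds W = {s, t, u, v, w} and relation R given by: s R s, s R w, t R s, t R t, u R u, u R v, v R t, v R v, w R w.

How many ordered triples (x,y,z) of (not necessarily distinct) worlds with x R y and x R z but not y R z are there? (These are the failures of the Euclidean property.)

Enumerating: (s,w,s), (t,s,t), (u,v,u), (v,t,v).

4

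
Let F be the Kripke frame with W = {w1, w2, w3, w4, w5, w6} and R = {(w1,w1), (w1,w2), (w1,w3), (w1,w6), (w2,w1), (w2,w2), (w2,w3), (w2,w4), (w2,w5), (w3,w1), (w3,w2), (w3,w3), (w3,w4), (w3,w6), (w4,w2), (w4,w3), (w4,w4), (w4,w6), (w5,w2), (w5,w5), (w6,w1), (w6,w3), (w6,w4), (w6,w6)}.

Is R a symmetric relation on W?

Yes

Symmetric: yes — every pair in R has its reverse in R.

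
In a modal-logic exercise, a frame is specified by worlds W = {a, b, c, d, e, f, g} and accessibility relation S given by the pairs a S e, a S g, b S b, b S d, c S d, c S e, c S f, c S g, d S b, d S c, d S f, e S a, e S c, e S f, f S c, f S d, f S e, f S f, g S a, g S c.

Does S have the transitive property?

No

Transitive: no — a S e and e S c, but not a S c.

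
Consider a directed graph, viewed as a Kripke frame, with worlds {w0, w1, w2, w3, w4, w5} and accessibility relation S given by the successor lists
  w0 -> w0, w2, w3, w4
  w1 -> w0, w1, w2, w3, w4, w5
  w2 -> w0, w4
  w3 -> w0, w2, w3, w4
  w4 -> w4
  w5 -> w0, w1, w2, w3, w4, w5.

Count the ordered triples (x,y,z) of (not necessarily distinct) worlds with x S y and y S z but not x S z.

2

Enumerating: (w2,w0,w2), (w2,w0,w3).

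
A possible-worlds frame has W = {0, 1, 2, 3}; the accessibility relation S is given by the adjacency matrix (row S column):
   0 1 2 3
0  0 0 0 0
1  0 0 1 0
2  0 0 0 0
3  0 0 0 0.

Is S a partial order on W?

No

Reflexive: no — 0 is not related to itself.
Transitive: yes — every two-step S-path is closed by a direct edge.
Antisymmetric: yes — no distinct pair is related both ways.
So S is not a partial order.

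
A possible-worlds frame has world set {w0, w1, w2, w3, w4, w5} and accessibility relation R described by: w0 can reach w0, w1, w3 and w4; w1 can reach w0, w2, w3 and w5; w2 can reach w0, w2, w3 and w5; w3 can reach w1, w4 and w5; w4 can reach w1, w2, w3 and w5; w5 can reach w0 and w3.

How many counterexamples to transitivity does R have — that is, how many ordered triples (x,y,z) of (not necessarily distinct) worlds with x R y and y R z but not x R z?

29

Enumerating: (w0,w1,w2), (w0,w1,w5), (w0,w3,w5), (w0,w4,w2), (w0,w4,w5), (w1,w0,w1), (w1,w0,w4), (w1,w3,w1), (w1,w3,w4), (w2,w0,w1), (w2,w0,w4), (w2,w3,w1), … and 17 more.
Total: 29.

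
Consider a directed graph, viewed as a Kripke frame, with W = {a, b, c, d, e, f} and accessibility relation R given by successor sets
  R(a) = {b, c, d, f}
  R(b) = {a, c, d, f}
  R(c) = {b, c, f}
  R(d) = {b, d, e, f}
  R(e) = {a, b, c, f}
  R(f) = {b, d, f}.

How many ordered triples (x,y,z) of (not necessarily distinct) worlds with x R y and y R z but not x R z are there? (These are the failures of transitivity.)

20

Enumerating: (a,b,a), (a,d,e), (b,a,b), (b,c,b), (b,d,b), (b,d,e), (b,f,b), (c,b,a), (c,b,d), (c,f,d), (d,b,a), (d,b,c), … and 8 more.
Total: 20.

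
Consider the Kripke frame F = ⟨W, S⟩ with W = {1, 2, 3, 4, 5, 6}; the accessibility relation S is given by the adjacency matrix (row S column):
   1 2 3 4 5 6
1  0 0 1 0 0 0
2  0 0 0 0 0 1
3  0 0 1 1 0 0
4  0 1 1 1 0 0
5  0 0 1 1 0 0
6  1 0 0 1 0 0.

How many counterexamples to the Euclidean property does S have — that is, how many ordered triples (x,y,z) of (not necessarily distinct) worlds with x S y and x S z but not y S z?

Enumerating: (2,6,6), (4,2,2), (4,2,3), (4,2,4), (4,3,2), (6,1,1), (6,1,4), (6,4,1).

8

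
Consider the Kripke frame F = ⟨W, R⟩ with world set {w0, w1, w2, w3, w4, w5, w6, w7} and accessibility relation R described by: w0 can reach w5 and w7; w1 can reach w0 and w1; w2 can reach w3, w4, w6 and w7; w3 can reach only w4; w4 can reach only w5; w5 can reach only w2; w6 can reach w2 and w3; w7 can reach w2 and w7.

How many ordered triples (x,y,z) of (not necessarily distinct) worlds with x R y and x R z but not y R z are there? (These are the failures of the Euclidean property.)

Enumerating: (w0,w5,w5), (w0,w5,w7), (w0,w7,w5), (w1,w0,w0), (w1,w0,w1), (w2,w3,w3), (w2,w3,w6), (w2,w3,w7), (w2,w4,w3), (w2,w4,w4), (w2,w4,w6), (w2,w4,w7), … and 13 more.
Total: 25.

25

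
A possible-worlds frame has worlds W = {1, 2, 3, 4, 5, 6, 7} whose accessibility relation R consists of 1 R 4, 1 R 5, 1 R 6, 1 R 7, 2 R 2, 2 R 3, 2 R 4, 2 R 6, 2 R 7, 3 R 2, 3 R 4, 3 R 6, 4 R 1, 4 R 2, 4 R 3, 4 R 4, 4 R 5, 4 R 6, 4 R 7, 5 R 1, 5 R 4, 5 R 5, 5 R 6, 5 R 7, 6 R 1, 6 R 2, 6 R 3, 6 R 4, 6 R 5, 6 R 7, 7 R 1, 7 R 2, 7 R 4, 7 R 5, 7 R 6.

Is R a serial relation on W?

Serial: yes — every world has a successor (e.g. 1 R 4).

Yes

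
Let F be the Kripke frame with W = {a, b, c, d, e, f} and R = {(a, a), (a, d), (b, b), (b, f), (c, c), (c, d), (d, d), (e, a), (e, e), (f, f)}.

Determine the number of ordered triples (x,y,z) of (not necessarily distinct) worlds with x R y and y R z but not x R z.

1

Enumerating: (e,a,d).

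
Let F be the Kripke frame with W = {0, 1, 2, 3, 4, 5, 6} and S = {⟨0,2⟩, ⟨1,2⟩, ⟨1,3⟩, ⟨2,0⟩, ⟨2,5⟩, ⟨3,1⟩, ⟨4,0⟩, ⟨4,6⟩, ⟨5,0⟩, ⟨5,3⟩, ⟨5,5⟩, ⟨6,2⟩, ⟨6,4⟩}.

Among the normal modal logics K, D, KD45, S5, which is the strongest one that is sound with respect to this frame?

D

Serial (axiom D): yes — every world has a successor (e.g. 0 S 2).
Euclidean (axiom 5): no — 1 S 2 and 1 S 3, but not 2 S 3.
Transitive (axiom 4): no — 0 S 2 and 2 S 5, but not 0 S 5.
Reflexive (axiom T): no — 0 is not related to itself.
So F validates K, D; KD45 would additionally require S to be Euclidean and transitive. The strongest is D.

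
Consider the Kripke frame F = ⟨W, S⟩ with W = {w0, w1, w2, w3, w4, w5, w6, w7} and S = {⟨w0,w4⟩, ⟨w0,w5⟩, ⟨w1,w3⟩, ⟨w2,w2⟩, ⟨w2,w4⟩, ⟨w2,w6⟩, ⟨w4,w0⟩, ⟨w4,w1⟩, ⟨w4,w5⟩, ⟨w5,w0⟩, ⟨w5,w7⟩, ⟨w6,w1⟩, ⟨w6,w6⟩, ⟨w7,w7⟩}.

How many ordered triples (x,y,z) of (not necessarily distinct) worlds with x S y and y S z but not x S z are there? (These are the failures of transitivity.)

14

Enumerating: (w0,w4,w0), (w0,w4,w1), (w0,w5,w0), (w0,w5,w7), (w2,w4,w0), (w2,w4,w1), (w2,w4,w5), (w2,w6,w1), (w4,w0,w4), (w4,w1,w3), (w4,w5,w7), (w5,w0,w4), (w5,w0,w5), (w6,w1,w3).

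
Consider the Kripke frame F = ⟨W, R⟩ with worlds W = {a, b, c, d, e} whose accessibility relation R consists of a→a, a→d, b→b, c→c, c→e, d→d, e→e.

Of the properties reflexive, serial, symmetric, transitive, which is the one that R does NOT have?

symmetric

Reflexive: yes — every world is R-related to itself.
Serial: yes — every world has a successor (e.g. a R a).
Symmetric: no — a R d but not d R a.
Transitive: yes — every two-step R-path is closed by a direct edge.
Only symmetric fails.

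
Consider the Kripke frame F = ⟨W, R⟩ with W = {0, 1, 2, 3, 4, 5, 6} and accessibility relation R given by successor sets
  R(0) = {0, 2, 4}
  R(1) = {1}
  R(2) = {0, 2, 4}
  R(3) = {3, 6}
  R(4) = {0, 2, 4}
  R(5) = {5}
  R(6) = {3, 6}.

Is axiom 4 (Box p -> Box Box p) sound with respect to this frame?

Axiom 4 corresponds to the accessibility relation being transitive.
Transitive: yes — every two-step R-path is closed by a direct edge.

Yes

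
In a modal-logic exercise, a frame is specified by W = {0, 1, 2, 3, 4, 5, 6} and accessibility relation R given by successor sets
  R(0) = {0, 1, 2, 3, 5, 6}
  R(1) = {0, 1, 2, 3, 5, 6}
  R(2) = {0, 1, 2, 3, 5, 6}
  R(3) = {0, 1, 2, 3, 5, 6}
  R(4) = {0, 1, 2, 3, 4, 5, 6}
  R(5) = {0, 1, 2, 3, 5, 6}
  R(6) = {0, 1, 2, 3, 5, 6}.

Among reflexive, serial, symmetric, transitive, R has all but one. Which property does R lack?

Reflexive: yes — every world is R-related to itself.
Serial: yes — every world has a successor (e.g. 0 R 0).
Symmetric: no — 4 R 0 but not 0 R 4.
Transitive: yes — every two-step R-path is closed by a direct edge.
Only symmetric fails.

symmetric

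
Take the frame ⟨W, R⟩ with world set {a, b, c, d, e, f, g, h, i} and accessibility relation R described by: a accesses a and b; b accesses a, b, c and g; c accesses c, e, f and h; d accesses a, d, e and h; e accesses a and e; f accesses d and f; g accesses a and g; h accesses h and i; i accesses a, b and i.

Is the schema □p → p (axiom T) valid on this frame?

Axiom T corresponds to the accessibility relation being reflexive.
Reflexive: yes — every world is R-related to itself.

Yes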